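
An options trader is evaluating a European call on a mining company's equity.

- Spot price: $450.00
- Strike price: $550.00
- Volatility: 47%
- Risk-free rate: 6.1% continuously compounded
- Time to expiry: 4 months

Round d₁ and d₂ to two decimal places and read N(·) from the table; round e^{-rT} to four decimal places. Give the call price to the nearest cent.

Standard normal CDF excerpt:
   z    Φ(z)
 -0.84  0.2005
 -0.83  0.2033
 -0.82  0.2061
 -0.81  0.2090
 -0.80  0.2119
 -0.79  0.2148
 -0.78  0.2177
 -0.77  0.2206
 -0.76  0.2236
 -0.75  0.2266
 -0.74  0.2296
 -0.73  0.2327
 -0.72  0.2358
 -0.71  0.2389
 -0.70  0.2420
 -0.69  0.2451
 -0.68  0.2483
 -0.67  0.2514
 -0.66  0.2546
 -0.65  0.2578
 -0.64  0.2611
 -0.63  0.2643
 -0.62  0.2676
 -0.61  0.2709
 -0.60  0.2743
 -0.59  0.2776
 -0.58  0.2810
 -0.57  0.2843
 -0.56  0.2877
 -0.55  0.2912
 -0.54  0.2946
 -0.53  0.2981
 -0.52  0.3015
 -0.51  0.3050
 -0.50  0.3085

σ√T = 0.47·√0.3333 = 0.2714
d₁ = [ln(450/550) + (0.061 + 0.47²/2)·0.3333] / 0.2714 = [-0.2007 + 0.0571] / 0.2714 = -0.5289 ⇒ -0.53
d₂ = d₁ − σ√T = -0.5289 − 0.2714 = -0.8003 ⇒ -0.80
e^(−rT) = e^(−0.061·0.3333) = 0.9799
C = 450·N(-0.53) − 550·0.9799·N(-0.80) = 450·0.2981 − 550·0.9799·0.2119 = 134.1450 − 114.2024 = 19.9426

$19.94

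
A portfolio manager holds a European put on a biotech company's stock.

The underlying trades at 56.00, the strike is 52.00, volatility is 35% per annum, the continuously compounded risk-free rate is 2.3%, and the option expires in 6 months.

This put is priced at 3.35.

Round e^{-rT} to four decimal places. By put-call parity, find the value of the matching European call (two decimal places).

7.94

exp(−rT) = exp(−0.023·0.5) = 0.9886
Put-call parity: C − P = S − K·e^(−rT) = 56 − 52·0.9886 = 56 − 51.4072 = 4.5928
C = P + (C − P) = 3.35 + (4.5928) = 7.9428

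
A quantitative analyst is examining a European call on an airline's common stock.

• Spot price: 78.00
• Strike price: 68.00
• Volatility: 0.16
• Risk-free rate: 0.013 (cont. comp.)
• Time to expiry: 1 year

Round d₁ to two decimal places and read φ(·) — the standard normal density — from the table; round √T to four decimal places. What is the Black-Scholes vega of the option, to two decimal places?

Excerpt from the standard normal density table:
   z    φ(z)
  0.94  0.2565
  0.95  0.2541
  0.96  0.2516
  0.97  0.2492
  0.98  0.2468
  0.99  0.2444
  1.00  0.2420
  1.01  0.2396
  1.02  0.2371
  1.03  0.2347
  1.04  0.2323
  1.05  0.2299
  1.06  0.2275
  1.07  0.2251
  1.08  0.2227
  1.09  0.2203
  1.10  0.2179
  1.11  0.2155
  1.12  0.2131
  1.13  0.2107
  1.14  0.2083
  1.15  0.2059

18.49

T = 1;  σ√T = 0.1600
d₁ = [ln(78/68) + (0.013 + ½·0.16²)·1] / (σ√T) = (0.1372 + 0.0258) / 0.1600 = 1.0188 → 1.02
√T = √1 = 1.0000
φ(d₁) = φ(1.02) = 0.2371
vega = S·φ(d₁)·√T = 78·0.2371·1.0000 = 18.4938
(Vega is the same for a European call and put with the same parameters.)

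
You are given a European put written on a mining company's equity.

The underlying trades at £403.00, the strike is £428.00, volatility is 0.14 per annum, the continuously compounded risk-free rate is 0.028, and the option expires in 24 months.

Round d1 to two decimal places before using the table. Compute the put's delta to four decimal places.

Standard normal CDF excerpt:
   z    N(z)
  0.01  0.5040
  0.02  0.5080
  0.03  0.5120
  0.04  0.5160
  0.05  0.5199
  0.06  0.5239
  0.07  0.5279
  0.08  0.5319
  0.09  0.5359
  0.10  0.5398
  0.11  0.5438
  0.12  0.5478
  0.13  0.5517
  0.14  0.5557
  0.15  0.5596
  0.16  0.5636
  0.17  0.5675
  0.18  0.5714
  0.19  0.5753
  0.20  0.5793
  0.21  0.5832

-0.4681

T = 2;  σ√T = 0.1980
d₁ = [ln(403/428) + (0.028 + 0.14²/2)·2] / 0.1980 = [-0.0602 + 0.0756] / 0.1980 = 0.0778 ≈ 0.08
N(d₁) = N(0.08) = 0.5319
Δ_put = N(d₁) − 1 = 0.5319 − 1 = -0.4681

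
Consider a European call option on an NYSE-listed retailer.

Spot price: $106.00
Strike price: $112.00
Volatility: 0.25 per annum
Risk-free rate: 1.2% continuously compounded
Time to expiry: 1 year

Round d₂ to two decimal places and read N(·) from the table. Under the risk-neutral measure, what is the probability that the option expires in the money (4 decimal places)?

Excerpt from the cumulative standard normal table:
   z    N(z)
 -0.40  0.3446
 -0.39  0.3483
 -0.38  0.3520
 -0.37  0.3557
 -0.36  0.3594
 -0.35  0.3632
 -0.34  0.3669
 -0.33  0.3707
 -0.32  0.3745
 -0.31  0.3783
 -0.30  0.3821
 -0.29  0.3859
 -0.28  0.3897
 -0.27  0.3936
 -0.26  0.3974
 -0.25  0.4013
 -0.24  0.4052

σ√T = 0.25 × 1.0000 = 0.2500
d₁ = [ln(106/112) + (0.012 + ½·0.25²)·1] / (σ√T) = (-0.0551 + 0.0432) / 0.2500 = -0.0472 ≈ -0.05
d₂ = -0.0472 − 0.2500 = -0.2972 ≈ -0.30
Pr(exercise) under Q = N(d₂) = 0.3821

0.3821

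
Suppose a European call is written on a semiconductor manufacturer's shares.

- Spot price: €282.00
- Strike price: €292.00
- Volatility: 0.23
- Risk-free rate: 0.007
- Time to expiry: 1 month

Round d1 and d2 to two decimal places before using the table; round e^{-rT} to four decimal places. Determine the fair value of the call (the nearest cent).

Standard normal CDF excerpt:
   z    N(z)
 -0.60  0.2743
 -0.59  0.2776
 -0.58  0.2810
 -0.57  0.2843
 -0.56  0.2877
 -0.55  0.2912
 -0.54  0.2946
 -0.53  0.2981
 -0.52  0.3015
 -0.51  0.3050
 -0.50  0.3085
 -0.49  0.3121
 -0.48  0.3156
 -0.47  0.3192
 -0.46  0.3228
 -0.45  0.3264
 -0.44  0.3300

σ√T = 0.23 × 0.2887 = 0.0664
d₁ = [ln(282/292) + (0.007 + 0.23²/2)·0.08333] / 0.0664 = [-0.0348 + 0.0028] / 0.0664 = -0.4829 → -0.48
d₂ = d₁ − σ√T = -0.4829 − 0.0664 = -0.5492 → -0.55
exp(−rT) = exp(−0.007·0.08333) = 0.9994
N(d₁) = N(-0.48) = 0.3156;  N(d₂) = N(-0.55) = 0.2912
C = 282·0.3156 − 292·0.9994·0.2912 = 88.9992 − 84.9794 = 4.0198

€4.02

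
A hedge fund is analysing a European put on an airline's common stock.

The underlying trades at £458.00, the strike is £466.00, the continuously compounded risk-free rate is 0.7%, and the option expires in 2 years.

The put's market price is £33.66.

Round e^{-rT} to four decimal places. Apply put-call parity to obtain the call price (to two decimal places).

exp(−rT) = exp(−0.007·2) = 0.9861
Put-call parity: C − P = S − K·e^(−rT) = 458 − 466·0.9861 = 458 − 459.5226 = -1.5226
C = P + (C − P) = 33.66 + (-1.5226) = 32.1374

£32.14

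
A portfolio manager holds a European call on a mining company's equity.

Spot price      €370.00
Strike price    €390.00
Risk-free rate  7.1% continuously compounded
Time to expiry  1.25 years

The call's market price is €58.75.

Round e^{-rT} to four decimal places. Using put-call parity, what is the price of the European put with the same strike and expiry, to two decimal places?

exp(−rT) = exp(−0.071·1.25) = 0.9151
Put-call parity: C − P = S − K·e^(−rT) = 370 − 390·0.9151 = 370 − 356.8890 = 13.1110
P = C − (C − P) = 58.75 − (13.1110) = 45.6390

€45.64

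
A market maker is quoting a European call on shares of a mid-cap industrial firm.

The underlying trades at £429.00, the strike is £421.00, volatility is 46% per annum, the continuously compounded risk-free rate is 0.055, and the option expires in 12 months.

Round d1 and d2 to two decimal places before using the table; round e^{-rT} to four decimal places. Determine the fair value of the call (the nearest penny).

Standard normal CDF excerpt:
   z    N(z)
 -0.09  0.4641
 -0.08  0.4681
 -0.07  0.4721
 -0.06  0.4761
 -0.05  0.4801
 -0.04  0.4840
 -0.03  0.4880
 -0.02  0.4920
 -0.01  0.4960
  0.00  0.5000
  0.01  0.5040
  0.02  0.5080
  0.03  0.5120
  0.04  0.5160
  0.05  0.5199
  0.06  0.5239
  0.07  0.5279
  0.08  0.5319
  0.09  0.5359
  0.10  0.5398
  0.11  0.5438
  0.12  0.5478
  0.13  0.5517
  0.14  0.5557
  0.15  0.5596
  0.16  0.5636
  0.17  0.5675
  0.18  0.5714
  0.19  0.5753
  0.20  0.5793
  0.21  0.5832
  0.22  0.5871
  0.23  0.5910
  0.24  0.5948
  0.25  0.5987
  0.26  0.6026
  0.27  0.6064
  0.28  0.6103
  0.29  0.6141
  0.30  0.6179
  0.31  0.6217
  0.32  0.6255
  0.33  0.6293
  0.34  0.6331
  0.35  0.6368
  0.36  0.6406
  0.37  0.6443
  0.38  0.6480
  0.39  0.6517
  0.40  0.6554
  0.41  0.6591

£91.46

σ√T = 0.46 × 1.0000 = 0.4600
ln(S/K) + (r + σ²/2)T = ln(429/421) + (0.055 + 0.46²/2)·1 = 0.0188 + 0.1608 = 0.1796
d₁ = 0.1796 / 0.4600 = 0.3905 ⇒ 0.39
d₂ = d₁ − σ√T = 0.3905 − 0.4600 = -0.0695 ⇒ -0.07
e^(−rT) = e^(−0.055·1) = 0.9465
N(d₁) = N(0.39) = 0.6517;  N(d₂) = N(-0.07) = 0.4721
C = 429·0.6517 − 421·0.9465·0.4721 = 279.5793 − 188.1208 = 91.4585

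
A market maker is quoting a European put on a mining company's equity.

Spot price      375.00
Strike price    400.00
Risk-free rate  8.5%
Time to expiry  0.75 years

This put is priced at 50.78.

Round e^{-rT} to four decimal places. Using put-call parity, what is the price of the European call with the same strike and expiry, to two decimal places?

e^(−rT) = e^(−0.085·0.75) = 0.9382
Put-call parity: C − P = S − K·e^(−rT) = 375 − 400·0.9382 = 375 − 375.2800 = -0.2800
C = P + (C − P) = 50.78 + (-0.2800) = 50.5000

50.50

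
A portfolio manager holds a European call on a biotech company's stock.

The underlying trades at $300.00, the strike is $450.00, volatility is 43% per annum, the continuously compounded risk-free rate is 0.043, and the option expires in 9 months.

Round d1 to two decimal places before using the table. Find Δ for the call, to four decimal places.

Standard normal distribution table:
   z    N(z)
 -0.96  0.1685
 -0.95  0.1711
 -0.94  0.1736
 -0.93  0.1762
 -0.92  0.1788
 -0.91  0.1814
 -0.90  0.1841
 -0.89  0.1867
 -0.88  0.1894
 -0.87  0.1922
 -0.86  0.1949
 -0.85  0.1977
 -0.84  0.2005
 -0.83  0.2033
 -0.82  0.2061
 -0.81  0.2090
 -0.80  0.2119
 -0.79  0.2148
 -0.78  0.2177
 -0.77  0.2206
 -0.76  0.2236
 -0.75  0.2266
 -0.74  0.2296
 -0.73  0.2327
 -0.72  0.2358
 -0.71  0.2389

σ√T = 0.43·√0.75 = 0.3724
ln(S/K) + (r + σ²/2)T = ln(300/450) + (0.043 + 0.43²/2)·0.75 = -0.4055 + 0.1016 = -0.3039
d₁ = -0.3039 / 0.3724 = -0.8160 → -0.82
N(d₁) = N(-0.82) = 0.2061
Δ_call = N(d₁) = 0.2061

0.2061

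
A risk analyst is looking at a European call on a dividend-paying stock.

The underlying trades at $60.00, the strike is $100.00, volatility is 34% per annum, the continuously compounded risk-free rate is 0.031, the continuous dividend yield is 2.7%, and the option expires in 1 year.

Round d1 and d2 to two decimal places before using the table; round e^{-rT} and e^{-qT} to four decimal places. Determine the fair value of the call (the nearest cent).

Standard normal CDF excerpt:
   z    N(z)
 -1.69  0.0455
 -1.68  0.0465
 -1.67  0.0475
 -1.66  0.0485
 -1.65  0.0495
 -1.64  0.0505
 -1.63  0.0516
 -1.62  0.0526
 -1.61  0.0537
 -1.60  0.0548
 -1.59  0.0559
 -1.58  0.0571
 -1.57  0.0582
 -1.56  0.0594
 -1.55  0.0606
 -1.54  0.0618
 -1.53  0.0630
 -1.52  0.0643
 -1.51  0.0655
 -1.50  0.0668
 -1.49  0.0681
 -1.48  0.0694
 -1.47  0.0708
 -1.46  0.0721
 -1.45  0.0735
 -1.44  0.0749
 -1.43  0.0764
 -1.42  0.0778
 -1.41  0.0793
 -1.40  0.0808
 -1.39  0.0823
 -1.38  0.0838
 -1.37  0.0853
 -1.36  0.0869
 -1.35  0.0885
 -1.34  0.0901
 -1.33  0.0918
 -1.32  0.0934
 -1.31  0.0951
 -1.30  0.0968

$0.75

σ√T = 0.34·√1 = 0.3400
d₁ = [ln(60/100) + (0.031 − 0.027 + ½·0.34²)·1] / (σ√T) = (-0.5108 + 0.0618) / 0.3400 = -1.3207 which rounds to -1.32
d₂ = -1.3207 − 0.3400 = -1.6607 which rounds to -1.66
e^(−qT) = e^(−0.027·1) = 0.9734;  e^(−rT) = e^(−0.031·1) = 0.9695
N(d₁) = N(-1.32) = 0.0934;  N(d₂) = N(-1.66) = 0.0485
C = 60·0.9734·0.0934 − 100·0.9695·0.0485 = 5.4549 − 4.7021 = 0.7529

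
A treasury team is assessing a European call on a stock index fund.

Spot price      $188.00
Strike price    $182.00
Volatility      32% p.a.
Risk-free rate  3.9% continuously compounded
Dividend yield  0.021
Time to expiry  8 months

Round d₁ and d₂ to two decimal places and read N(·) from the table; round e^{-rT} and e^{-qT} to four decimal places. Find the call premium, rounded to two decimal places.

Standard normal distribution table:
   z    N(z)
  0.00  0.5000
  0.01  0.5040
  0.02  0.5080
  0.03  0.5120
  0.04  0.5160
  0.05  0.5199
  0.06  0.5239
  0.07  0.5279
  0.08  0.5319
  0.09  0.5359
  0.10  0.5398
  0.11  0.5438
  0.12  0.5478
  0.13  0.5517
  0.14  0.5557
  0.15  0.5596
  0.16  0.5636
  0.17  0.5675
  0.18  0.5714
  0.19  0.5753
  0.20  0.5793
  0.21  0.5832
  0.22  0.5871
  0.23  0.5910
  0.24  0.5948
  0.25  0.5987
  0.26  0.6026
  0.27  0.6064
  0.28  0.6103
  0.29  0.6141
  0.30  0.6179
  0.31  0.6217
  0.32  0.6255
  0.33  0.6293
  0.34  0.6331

$23.05

T = 0.6667;  σ√T = 0.2613
d₁ = [ln(188/182) + (0.039 − 0.021 + 0.32²/2)·0.6667] / 0.2613 = [0.0324 + 0.0461] / 0.2613 = 0.3007 ⇒ 0.30
d₂ = d₁ − σ√T = 0.3007 − 0.2613 = 0.0394 ⇒ 0.04
e^(−qT) = e^(−0.021·0.6667) = 0.9861;  e^(−rT) = e^(−0.039·0.6667) = 0.9743
N(d₁) = N(0.30) = 0.6179;  N(d₂) = N(0.04) = 0.5160
C = 188·0.9861·0.6179 − 182·0.9743·0.5160 = 114.5505 − 91.4985 = 23.0520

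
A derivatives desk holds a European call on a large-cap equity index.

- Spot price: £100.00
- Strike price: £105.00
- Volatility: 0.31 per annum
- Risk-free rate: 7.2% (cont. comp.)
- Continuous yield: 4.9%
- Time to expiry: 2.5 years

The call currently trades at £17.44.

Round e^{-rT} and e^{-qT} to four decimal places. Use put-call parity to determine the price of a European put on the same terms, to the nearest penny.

e^(−qT) = e^(−0.049·2.5) = 0.8847;  e^(−rT) = e^(−0.072·2.5) = 0.8353
Put-call parity: C − P = S·e^(−qT) − K·e^(−rT) = 100·0.8847 − 105·0.8353 = 88.4700 − 87.7065 = 0.7635
P = C − (C − P) = 17.44 − (0.7635) = 16.6765

£16.68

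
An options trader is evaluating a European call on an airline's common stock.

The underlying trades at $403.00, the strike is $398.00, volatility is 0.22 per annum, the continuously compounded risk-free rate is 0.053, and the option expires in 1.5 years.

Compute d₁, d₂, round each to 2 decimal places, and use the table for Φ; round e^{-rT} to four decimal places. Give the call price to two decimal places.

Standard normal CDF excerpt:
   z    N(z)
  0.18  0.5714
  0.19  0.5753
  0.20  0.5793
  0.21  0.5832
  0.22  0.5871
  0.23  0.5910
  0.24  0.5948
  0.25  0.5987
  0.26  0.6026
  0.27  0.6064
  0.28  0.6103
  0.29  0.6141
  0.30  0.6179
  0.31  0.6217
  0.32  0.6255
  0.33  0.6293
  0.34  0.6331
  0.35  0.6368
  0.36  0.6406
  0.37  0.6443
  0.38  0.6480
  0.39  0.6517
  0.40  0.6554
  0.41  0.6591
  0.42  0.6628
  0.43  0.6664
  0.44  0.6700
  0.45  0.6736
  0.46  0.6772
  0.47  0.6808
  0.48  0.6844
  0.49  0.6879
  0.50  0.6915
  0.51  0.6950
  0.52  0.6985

$61.43

T = 1.5;  σ√T = 0.2694
d₁ = [ln(403/398) + (0.053 + ½·0.22²)·1.5] / (σ√T) = (0.0125 + 0.1158) / 0.2694 = 0.4761 → 0.48
d₂ = 0.4761 − 0.2694 = 0.2067 → 0.21
e^(−rT) = e^(−0.053·1.5) = 0.9236
N(d₁) = N(0.48) = 0.6844;  N(d₂) = N(0.21) = 0.5832
C = 403·0.6844 − 398·0.9236·0.5832 = 275.8132 − 214.3801 = 61.4331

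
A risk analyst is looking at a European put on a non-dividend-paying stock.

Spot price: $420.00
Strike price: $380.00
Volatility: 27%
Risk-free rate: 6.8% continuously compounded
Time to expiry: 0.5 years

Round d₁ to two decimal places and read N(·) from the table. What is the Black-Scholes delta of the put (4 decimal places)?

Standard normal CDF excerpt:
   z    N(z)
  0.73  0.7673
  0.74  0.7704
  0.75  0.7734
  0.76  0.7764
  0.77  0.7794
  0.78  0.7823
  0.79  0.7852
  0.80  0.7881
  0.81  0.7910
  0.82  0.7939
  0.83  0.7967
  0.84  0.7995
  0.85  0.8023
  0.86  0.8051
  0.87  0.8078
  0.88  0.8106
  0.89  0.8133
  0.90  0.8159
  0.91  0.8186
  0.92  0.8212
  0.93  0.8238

σ√T = 0.27 × 0.7071 = 0.1909
d₁ = [ln(420/380) + (0.068 + ½·0.27²)·0.5] / (σ√T) = (0.1001 + 0.0522) / 0.1909 = 0.7978 ⇒ 0.80
N(d₁) = N(0.80) = 0.7881
Δ_put = N(d₁) − 1 = 0.7881 − 1 = -0.2119

-0.2119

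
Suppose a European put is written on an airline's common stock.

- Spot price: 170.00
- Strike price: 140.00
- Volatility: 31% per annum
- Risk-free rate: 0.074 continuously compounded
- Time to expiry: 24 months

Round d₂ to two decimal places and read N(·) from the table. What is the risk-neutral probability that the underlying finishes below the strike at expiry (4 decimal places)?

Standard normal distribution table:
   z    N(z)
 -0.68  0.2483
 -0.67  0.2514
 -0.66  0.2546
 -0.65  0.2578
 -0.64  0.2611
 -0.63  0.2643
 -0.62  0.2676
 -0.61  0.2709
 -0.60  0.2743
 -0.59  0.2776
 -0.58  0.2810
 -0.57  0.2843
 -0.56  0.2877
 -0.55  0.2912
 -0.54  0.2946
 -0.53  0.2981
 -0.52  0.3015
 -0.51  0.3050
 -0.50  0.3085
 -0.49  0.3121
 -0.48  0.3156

T = 2;  σ√T = 0.4384
d₁ = [ln(170/140) + (0.074 + 0.31²/2)·2] / 0.4384 = [0.1942 + 0.2441] / 0.4384 = 0.9997 → 1.00
d₂ = d₁ − σ√T = 0.9997 − 0.4384 = 0.5613 → 0.56
Risk-neutral Pr[S_T < K] = N(−d₂) = N(-0.56) = 0.2877

0.2877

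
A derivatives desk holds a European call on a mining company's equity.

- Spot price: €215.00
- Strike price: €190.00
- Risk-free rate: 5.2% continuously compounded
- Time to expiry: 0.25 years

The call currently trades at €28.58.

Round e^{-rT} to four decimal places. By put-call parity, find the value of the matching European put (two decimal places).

e^(−rT) = e^(−0.052·0.25) = 0.9871
Put-call parity: C − P = S − K·e^(−rT) = 215 − 190·0.9871 = 215 − 187.5490 = 27.4510
P = C − (C − P) = 28.58 − (27.4510) = 1.1290

€1.13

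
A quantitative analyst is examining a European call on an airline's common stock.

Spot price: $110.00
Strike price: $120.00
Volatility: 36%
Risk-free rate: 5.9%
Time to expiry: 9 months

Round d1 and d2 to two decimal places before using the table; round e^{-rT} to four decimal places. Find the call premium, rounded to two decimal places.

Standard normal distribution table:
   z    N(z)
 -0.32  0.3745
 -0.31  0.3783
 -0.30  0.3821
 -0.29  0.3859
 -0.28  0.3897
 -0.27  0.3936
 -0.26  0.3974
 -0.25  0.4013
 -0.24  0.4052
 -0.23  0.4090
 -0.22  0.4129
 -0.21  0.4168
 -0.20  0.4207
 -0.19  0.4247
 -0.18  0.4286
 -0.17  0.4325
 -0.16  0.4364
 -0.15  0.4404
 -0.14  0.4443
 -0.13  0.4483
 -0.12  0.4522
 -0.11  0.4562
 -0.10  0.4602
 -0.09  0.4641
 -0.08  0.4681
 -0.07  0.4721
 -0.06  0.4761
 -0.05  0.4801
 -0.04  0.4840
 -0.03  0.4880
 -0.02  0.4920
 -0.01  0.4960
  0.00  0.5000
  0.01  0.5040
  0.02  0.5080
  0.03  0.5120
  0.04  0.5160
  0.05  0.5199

$11.58

σ√T = 0.36 × 0.8660 = 0.3118
d₁ = [ln(110/120) + (0.059 + ½·0.36²)·0.75] / (σ√T) = (-0.0870 + 0.0928) / 0.3118 = 0.0187 → 0.02
d₂ = 0.0187 − 0.3118 = -0.2930 → -0.29
e^(−rT) = e^(−0.059·0.75) = 0.9567
N(d₁) = N(0.02) = 0.5080;  N(d₂) = N(-0.29) = 0.3859
C = 110·0.5080 − 120·0.9567·0.3859 = 55.8800 − 44.3029 = 11.5771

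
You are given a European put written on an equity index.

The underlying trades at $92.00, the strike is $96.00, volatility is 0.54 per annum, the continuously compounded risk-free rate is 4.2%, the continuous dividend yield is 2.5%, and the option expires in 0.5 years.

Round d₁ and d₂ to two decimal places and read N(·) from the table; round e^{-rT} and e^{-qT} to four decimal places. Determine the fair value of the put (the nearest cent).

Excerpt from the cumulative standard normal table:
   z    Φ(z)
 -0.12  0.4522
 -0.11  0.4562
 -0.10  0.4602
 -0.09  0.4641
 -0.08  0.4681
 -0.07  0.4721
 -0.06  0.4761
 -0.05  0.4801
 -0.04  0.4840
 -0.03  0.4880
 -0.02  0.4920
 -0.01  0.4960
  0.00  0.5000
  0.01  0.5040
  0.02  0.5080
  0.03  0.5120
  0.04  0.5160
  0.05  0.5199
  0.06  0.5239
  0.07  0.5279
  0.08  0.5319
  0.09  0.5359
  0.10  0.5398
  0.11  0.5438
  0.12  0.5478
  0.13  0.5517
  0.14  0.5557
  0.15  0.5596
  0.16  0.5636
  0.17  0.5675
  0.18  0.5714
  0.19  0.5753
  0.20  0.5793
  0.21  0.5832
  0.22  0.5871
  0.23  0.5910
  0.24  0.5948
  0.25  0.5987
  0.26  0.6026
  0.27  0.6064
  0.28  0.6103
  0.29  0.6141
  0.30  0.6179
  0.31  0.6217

σ√T = 0.54 × 0.7071 = 0.3818
d₁ = [ln(92/96) + (0.042 − 0.025 + 0.54²/2)·0.5] / 0.3818 = [-0.0426 + 0.0814] / 0.3818 = 0.1017 ≈ 0.10
d₂ = d₁ − σ√T = 0.1017 − 0.3818 = -0.2801 ≈ -0.28
e^(−qT) = e^(−0.025·0.5) = 0.9876;  e^(−rT) = e^(−0.042·0.5) = 0.9792
P = 96·0.9792·N(0.28) − 92·0.9876·N(-0.10) = 96·0.9792·0.6103 − 92·0.9876·0.4602 = 57.3702 − 41.8134 = 15.5567

$15.56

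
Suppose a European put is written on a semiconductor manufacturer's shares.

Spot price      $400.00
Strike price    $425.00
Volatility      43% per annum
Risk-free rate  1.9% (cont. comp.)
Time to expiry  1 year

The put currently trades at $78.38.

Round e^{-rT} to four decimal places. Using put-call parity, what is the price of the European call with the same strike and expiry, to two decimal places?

$61.37

exp(−rT) = exp(−0.019·1) = 0.9812
Put-call parity: C − P = S − K·e^(−rT) = 400 − 425·0.9812 = 400 − 417.0100 = -17.0100
C = P + (C − P) = 78.38 + (-17.0100) = 61.3700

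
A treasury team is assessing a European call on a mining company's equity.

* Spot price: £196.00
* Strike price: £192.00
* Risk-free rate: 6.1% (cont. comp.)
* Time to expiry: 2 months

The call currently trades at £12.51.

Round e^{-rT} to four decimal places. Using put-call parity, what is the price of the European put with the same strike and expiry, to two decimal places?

£6.57

e^(−rT) = e^(−0.061·0.1667) = 0.9899
Put-call parity: C − P = S − K·e^(−rT) = 196 − 192·0.9899 = 196 − 190.0608 = 5.9392
P = C − (C − P) = 12.51 − (5.9392) = 6.5708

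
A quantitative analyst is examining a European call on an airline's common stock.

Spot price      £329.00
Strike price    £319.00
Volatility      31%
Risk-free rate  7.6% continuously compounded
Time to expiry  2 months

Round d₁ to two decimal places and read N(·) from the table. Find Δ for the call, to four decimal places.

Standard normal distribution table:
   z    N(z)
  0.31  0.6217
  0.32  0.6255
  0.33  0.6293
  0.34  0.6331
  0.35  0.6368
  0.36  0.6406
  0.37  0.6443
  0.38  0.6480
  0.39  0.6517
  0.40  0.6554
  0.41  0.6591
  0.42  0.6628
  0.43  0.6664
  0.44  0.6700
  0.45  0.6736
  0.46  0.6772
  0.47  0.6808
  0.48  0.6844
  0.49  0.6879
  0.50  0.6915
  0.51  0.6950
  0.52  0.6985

0.6591

σ√T = 0.31·√0.1667 = 0.1266
d₁ = [ln(329/319) + (0.076 + ½·0.31²)·0.1667] / (σ√T) = (0.0309 + 0.0207) / 0.1266 = 0.4073 ≈ 0.41
N(d₁) = N(0.41) = 0.6591
Δ_call = N(d₁) = 0.6591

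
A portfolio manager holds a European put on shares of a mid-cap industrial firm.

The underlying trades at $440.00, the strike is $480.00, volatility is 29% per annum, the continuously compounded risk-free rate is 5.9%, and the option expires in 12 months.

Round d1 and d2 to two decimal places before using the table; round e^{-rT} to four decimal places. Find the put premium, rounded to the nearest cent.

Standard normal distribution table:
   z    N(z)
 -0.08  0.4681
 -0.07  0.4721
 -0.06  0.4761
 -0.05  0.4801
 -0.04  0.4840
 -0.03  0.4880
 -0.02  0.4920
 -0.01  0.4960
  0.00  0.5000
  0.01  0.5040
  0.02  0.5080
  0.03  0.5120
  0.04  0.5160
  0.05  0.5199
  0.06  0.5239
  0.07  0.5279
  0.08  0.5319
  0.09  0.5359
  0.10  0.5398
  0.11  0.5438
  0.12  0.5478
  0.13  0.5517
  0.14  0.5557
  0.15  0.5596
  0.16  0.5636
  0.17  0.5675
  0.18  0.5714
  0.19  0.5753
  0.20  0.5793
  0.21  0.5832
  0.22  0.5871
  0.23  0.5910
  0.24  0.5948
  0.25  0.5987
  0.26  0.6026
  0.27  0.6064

$57.90

T = 1;  σ√T = 0.2900
d₁ = [ln(440/480) + (0.059 + ½·0.29²)·1] / (σ√T) = (-0.0870 + 0.1011) / 0.2900 = 0.0484 ⇒ 0.05
d₂ = 0.0484 − 0.2900 = -0.2416 ⇒ -0.24
e^(−rT) = e^(−0.059·1) = 0.9427
N(−d₂) = N(0.24) = 0.5948;  N(−d₁) = N(-0.05) = 0.4801
P = 480·0.9427·0.5948 − 440·0.4801 = 269.1446 − 211.2440 = 57.9006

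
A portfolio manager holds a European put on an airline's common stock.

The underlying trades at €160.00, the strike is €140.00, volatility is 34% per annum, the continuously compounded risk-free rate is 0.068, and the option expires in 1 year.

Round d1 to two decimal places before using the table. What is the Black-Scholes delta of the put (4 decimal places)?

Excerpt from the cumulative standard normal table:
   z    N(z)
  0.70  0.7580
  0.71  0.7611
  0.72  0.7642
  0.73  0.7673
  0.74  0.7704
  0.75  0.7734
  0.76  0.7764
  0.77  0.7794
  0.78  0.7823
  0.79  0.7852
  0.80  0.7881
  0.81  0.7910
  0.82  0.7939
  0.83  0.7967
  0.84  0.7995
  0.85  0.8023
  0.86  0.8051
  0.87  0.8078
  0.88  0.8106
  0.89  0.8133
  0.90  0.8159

σ√T = 0.34·√1 = 0.3400
ln(S/K) + (r + σ²/2)T = ln(160/140) + (0.068 + 0.34²/2)·1 = 0.1335 + 0.1258 = 0.2593
d₁ = 0.2593 / 0.3400 = 0.7627 which rounds to 0.76
N(d₁) = N(0.76) = 0.7764
Δ_put = N(d₁) − 1 = 0.7764 − 1 = -0.2236

-0.2236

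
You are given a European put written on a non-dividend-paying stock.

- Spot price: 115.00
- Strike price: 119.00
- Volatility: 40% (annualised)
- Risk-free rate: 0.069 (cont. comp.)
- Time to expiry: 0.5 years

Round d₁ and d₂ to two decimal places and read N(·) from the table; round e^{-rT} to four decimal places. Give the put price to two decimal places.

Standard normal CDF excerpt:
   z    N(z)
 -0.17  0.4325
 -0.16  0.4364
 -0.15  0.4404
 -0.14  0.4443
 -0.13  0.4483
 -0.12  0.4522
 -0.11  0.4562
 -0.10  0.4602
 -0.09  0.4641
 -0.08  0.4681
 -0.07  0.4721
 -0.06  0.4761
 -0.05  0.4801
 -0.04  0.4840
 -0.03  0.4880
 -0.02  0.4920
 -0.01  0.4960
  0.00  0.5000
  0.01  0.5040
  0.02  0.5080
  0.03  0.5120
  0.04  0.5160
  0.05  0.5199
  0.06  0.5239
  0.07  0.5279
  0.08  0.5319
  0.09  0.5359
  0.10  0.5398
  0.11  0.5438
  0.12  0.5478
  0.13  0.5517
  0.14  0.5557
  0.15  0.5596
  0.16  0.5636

12.79

σ√T = 0.4·√0.5 = 0.2828
d₁ = [ln(115/119) + (0.069 + 0.4²/2)·0.5] / 0.2828 = [-0.0342 + 0.0745] / 0.2828 = 0.1425 → 0.14
d₂ = d₁ − σ√T = 0.1425 − 0.2828 = -0.1403 → -0.14
exp(−rT) = exp(−0.069·0.5) = 0.9661
N(−d₂) = N(0.14) = 0.5557;  N(−d₁) = N(-0.14) = 0.4443
P = 119·0.9661·0.5557 − 115·0.4443 = 63.8866 − 51.0945 = 12.7921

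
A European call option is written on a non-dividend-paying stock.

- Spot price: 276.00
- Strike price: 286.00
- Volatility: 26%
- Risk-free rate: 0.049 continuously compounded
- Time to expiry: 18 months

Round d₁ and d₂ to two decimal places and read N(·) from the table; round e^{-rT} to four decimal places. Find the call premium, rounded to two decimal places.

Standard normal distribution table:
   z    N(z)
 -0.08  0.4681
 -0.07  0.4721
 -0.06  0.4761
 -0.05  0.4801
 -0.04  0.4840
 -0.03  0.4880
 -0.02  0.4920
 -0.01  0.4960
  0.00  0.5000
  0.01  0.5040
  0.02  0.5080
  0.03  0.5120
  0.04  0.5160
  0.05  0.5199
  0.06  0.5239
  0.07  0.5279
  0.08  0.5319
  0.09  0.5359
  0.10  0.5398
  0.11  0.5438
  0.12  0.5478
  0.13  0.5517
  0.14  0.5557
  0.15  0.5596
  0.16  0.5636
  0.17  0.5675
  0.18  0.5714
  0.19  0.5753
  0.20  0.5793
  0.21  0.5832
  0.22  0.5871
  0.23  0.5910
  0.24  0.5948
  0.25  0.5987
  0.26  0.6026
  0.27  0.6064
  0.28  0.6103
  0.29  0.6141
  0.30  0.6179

T = 1.5;  σ√T = 0.3184
d₁ = [ln(276/286) + (0.049 + ½·0.26²)·1.5] / (σ√T) = (-0.0356 + 0.1242) / 0.3184 = 0.2783 ≈ 0.28
d₂ = 0.2783 − 0.3184 = -0.0402 ≈ -0.04
exp(−rT) = exp(−0.049·1.5) = 0.9291
C = 276·N(0.28) − 286·0.9291·N(-0.04) = 276·0.6103 − 286·0.9291·0.4840 = 168.4428 − 128.6097 = 39.8331

39.83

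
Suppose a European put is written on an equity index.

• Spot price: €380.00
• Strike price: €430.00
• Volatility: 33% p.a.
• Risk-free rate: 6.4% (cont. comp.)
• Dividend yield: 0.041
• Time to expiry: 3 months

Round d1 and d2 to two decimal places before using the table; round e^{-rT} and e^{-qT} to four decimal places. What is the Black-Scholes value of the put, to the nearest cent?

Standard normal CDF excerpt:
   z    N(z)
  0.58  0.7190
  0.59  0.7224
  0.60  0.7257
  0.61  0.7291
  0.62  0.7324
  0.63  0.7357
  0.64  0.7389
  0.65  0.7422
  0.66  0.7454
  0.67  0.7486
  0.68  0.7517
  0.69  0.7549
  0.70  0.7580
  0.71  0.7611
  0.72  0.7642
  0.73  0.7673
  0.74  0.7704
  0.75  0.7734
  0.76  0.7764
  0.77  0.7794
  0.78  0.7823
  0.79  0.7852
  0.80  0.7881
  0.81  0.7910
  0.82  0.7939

€56.78

σ√T = 0.33 × 0.5000 = 0.1650
d₁ = [ln(380/430) + (0.064 − 0.041 + 0.33²/2)·0.25] / 0.1650 = [-0.1236 + 0.0194] / 0.1650 = -0.6318 which rounds to -0.63
d₂ = d₁ − σ√T = -0.6318 − 0.1650 = -0.7968 which rounds to -0.80
e^(−qT) = e^(−0.041·0.25) = 0.9898;  e^(−rT) = e^(−0.064·0.25) = 0.9841
N(−d₂) = N(0.80) = 0.7881;  N(−d₁) = N(0.63) = 0.7357
P = 430·0.9841·0.7881 − 380·0.9898·0.7357 = 333.4948 − 276.7144 = 56.7803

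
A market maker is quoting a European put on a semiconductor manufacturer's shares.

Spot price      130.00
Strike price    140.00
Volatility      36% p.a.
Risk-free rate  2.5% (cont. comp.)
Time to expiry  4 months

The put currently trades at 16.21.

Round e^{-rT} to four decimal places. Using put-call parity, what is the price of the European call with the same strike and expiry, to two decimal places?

7.37

exp(−rT) = exp(−0.025·0.3333) = 0.9917
Put-call parity: C − P = S − K·e^(−rT) = 130 − 140·0.9917 = 130 − 138.8380 = -8.8380
C = P + (C − P) = 16.21 + (-8.8380) = 7.3720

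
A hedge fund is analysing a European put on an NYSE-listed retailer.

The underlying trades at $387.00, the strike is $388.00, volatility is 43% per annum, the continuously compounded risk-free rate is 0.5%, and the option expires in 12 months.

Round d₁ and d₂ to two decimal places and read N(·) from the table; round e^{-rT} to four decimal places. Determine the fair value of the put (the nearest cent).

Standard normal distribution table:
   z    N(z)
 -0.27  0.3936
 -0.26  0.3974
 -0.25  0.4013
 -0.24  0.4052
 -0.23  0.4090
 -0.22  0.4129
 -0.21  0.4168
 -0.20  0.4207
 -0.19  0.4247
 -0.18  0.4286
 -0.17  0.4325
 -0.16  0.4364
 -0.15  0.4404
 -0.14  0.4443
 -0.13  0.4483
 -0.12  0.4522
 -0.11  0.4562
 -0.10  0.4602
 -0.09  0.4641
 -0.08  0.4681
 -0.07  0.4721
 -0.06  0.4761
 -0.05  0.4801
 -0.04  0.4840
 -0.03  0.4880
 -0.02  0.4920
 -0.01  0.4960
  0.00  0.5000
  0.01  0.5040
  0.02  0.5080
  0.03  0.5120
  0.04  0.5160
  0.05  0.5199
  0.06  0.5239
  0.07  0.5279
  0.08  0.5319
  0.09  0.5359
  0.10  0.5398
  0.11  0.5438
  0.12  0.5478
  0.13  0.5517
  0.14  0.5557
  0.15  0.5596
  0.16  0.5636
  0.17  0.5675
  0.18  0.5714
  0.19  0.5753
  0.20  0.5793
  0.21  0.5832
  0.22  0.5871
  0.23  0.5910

σ√T = 0.43 × 1.0000 = 0.4300
d₁ = [ln(387/388) + (0.005 + 0.43²/2)·1] / 0.4300 = [-0.0026 + 0.0974] / 0.4300 = 0.2206 which rounds to 0.22
d₂ = d₁ − σ√T = 0.2206 − 0.4300 = -0.2094 which rounds to -0.21
e^(−rT) = e^(−0.005·1) = 0.9950
N(−d₂) = N(0.21) = 0.5832;  N(−d₁) = N(-0.22) = 0.4129
P = 388·0.9950·0.5832 − 387·0.4129 = 225.1502 − 159.7923 = 65.3579

$65.36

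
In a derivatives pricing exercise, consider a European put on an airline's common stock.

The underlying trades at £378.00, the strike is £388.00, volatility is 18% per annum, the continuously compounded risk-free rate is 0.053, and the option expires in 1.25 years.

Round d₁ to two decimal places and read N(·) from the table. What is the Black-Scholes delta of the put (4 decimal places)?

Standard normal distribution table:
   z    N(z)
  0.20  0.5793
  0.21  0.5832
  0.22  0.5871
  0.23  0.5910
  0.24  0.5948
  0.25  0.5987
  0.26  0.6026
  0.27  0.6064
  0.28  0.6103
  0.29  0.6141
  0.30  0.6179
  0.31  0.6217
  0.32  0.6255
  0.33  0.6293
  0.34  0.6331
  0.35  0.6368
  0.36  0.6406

σ√T = 0.18 × 1.1180 = 0.2012
d₁ = [ln(378/388) + (0.053 + 0.18²/2)·1.25] / 0.2012 = [-0.0261 + 0.0865] / 0.2012 = 0.3001 ⇒ 0.30
N(d₁) = N(0.30) = 0.6179
Δ_put = N(d₁) − 1 = 0.6179 − 1 = -0.3821

-0.3821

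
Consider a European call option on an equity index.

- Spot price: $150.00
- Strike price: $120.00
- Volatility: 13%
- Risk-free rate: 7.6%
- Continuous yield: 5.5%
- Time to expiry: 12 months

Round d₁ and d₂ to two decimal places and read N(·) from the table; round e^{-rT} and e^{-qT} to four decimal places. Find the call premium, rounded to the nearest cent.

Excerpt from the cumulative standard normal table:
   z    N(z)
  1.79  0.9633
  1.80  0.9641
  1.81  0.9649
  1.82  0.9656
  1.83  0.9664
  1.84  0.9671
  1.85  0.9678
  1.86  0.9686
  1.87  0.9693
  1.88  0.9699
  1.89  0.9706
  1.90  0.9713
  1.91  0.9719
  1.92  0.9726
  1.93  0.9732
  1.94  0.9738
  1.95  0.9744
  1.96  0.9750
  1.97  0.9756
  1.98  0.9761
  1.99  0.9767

$30.94

σ√T = 0.13·√1 = 0.1300
ln(S/K) + (r − q + σ²/2)T = ln(150/120) + (0.076 − 0.055 + 0.13²/2)·1 = 0.2231 + 0.0294 = 0.2526
d₁ = 0.2526 / 0.1300 = 1.9430 ≈ 1.94
d₂ = d₁ − σ√T = 1.9430 − 0.1300 = 1.8130 ≈ 1.81
e^(−qT) = e^(−0.055·1) = 0.9465;  e^(−rT) = e^(−0.076·1) = 0.9268
N(d₁) = N(1.94) = 0.9738;  N(d₂) = N(1.81) = 0.9649
C = 150·0.9465·0.9738 − 120·0.9268·0.9649 = 138.2553 − 107.3123 = 30.9429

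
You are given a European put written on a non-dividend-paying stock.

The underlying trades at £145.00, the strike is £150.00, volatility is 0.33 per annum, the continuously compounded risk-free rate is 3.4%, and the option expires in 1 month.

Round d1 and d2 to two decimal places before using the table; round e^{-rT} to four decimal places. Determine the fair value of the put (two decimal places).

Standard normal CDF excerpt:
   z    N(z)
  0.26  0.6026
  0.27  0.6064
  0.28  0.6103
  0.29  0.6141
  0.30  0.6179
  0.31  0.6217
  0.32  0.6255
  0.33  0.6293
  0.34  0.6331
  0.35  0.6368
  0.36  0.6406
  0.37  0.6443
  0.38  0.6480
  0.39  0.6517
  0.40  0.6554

T = 0.08333;  σ√T = 0.0953
d₁ = [ln(145/150) + (0.034 + 0.33²/2)·0.08333] / 0.0953 = [-0.0339 + 0.0074] / 0.0953 = -0.2785 ≈ -0.28
d₂ = d₁ − σ√T = -0.2785 − 0.0953 = -0.3738 ≈ -0.37
exp(−rT) = exp(−0.034·0.08333) = 0.9972
N(−d₂) = N(0.37) = 0.6443;  N(−d₁) = N(0.28) = 0.6103
P = 150·0.9972·0.6443 − 145·0.6103 = 96.3744 − 88.4935 = 7.8809

£7.88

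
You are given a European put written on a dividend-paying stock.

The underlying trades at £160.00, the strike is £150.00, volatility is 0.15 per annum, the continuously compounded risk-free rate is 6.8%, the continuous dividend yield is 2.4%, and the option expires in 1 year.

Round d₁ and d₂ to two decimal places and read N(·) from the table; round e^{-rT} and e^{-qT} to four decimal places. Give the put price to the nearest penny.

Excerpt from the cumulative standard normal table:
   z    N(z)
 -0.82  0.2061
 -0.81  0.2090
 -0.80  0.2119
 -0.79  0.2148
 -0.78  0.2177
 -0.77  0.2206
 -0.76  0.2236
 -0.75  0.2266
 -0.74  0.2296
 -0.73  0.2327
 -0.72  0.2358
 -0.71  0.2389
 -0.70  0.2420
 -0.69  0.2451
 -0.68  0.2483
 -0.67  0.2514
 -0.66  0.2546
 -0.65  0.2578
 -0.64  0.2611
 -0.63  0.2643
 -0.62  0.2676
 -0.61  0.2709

£3.03

σ√T = 0.15·√1 = 0.1500
ln(S/K) + (r − q + σ²/2)T = ln(160/150) + (0.068 − 0.024 + 0.15²/2)·1 = 0.0645 + 0.0553 = 0.1198
d₁ = 0.1198 / 0.1500 = 0.7986 which rounds to 0.80
d₂ = d₁ − σ√T = 0.7986 − 0.1500 = 0.6486 which rounds to 0.65
exp(−qT) = exp(−0.024·1) = 0.9763;  exp(−rT) = exp(−0.068·1) = 0.9343
P = 150·0.9343·N(-0.65) − 160·0.9763·N(-0.80) = 150·0.9343·0.2578 − 160·0.9763·0.2119 = 36.1294 − 33.1005 = 3.0289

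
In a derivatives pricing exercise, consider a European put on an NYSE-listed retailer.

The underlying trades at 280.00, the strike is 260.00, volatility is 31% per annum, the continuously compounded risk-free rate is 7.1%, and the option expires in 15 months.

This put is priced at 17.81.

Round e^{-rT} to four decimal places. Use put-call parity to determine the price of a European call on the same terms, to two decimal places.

59.88

exp(−rT) = exp(−0.071·1.25) = 0.9151
Put-call parity: C − P = S − K·e^(−rT) = 280 − 260·0.9151 = 280 − 237.9260 = 42.0740
C = P + (C − P) = 17.81 + (42.0740) = 59.8840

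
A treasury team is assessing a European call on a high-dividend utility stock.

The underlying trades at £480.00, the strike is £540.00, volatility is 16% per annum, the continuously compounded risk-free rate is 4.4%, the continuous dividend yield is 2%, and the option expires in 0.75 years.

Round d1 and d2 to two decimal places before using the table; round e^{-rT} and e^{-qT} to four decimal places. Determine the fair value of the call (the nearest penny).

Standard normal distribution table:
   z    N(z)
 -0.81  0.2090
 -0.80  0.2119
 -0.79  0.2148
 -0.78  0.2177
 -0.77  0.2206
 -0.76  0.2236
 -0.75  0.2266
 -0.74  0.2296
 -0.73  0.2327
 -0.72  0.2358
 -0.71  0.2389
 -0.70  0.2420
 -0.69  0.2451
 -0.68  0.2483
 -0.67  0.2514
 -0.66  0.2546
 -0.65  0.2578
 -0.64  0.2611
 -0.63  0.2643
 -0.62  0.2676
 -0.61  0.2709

σ√T = 0.16·√0.75 = 0.1386
d₁ = [ln(480/540) + (0.044 − 0.02 + ½·0.16²)·0.75] / (σ√T) = (-0.1178 + 0.0276) / 0.1386 = -0.6508 which rounds to -0.65
d₂ = -0.6508 − 0.1386 = -0.7894 which rounds to -0.79
exp(−qT) = exp(−0.02·0.75) = 0.9851;  exp(−rT) = exp(−0.044·0.75) = 0.9675
N(d₁) = N(-0.65) = 0.2578;  N(d₂) = N(-0.79) = 0.2148
C = 480·0.9851·0.2578 − 540·0.9675·0.2148 = 121.9002 − 112.2223 = 9.6780

£9.68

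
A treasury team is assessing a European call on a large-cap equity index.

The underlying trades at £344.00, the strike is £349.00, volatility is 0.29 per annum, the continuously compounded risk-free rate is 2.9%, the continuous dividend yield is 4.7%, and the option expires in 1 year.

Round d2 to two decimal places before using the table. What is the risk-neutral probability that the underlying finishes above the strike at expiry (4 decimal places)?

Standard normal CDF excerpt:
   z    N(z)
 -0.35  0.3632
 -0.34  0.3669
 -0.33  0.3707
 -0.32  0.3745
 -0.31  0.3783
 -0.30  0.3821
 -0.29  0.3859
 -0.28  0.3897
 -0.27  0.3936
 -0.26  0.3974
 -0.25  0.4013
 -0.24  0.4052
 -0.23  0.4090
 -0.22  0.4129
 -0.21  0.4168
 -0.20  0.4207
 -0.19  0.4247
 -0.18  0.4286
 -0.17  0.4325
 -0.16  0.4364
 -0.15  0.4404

σ√T = 0.29·√1 = 0.2900
d₁ = [ln(344/349) + (0.029 − 0.047 + 0.29²/2)·1] / 0.2900 = [-0.0144 + 0.0240] / 0.2900 = 0.0332 ⇒ 0.03
d₂ = d₁ − σ√T = 0.0332 − 0.2900 = -0.2568 ⇒ -0.26
Pr(exercise) under Q = N(d₂) = 0.3974

0.3974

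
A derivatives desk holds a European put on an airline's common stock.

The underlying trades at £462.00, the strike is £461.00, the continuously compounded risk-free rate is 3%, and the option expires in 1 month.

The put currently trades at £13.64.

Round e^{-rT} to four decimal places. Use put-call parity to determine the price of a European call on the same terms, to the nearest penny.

exp(−rT) = exp(−0.03·0.08333) = 0.9975
Put-call parity: C − P = S − K·e^(−rT) = 462 − 461·0.9975 = 462 − 459.8475 = 2.1525
C = P + (C − P) = 13.64 + (2.1525) = 15.7925

£15.79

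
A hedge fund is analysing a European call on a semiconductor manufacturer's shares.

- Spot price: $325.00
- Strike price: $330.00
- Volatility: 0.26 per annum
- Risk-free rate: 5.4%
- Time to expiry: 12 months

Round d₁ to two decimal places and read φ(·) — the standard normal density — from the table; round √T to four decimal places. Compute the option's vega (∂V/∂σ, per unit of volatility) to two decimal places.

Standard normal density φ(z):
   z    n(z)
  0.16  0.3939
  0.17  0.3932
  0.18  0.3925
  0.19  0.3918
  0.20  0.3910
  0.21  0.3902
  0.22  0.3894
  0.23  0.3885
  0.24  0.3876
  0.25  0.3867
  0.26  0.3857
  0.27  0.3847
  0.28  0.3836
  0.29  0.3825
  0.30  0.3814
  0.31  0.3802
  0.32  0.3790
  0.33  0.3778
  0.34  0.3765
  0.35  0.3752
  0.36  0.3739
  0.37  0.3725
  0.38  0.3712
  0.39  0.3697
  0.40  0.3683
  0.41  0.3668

σ√T = 0.26 × 1.0000 = 0.2600
d₁ = [ln(325/330) + (0.054 + 0.26²/2)·1] / 0.2600 = [-0.0153 + 0.0878] / 0.2600 = 0.2790 ⇒ 0.28
√T = √1 = 1.0000
φ(d₁) = φ(0.28) = 0.3836
vega = S·φ(d₁)·√T = 325·0.3836·1.0000 = 124.6700
(Vega is the same for a European call and put with the same parameters.)

124.67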